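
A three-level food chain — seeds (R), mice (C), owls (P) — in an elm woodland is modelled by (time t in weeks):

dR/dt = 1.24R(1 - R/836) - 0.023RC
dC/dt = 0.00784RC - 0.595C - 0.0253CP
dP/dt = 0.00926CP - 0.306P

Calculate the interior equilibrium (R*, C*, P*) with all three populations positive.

R* ≈ 324, C* ≈ 33, P* ≈ 76.8

From dP/dt = 0: 0.00926C* = 0.306, so C* = 33.
From dR/dt = 0: 1.24(1 - R*/836) = 0.023·33, giving R* = 836·(1 - 0.613) = 324.
From dC/dt = 0: 0.00784·324 - 0.595 = 0.0253P*, so P* = 1.94/0.0253 = 76.8.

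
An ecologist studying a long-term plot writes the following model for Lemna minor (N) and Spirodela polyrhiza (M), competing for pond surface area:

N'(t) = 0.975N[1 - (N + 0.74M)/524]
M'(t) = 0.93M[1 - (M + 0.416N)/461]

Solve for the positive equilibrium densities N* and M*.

N* ≈ 264, M* ≈ 351

Setting both brackets to zero gives the nullclines N + 0.74M = 524 and 0.416N + M = 461.
Substituting M = 461 - 0.416N into the first: N(1 - 0.74·0.416) = 524 - 0.74·461.
So N* = 183/0.692 = 264, and then M* = 461 - 0.416·264 = 351.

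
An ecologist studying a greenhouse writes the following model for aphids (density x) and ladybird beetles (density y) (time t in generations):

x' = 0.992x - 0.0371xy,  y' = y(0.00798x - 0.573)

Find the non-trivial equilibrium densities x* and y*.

x* ≈ 71.8, y* ≈ 26.7

Set dy/dt = 0 with y > 0: 0.00798x - 0.573 = 0, so x* = 0.573/0.00798 = 71.8.
Set dx/dt = 0 with x > 0: 0.992 - 0.0371y = 0, so y* = 0.992/0.0371 = 26.7.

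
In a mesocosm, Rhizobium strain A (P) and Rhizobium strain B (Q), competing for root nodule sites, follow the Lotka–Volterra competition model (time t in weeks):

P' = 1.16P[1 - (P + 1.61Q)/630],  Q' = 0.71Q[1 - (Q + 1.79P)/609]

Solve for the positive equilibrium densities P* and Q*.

P* ≈ 186, Q* ≈ 276

Setting both brackets to zero gives the nullclines P + 1.61Q = 630 and 1.79P + Q = 609.
Substituting Q = 609 - 1.79P into the first: P(1 - 1.61·1.79) = 630 - 1.61·609.
So P* = -350/-1.88 = 186, and then Q* = 609 - 1.79·186 = 276.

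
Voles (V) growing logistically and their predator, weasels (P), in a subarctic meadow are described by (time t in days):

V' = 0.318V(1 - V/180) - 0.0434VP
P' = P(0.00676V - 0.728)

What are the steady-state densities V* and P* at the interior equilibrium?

V* ≈ 108, P* ≈ 2.94

From dP/dt = 0 with P > 0: 0.00676V* = 0.728, so V* = 108.
Substitute into dV/dt = 0: 0.318(1 - 108/180) = 0.0434P*.
The bracket is 0.402, giving P* = 0.128/0.0434 = 2.94.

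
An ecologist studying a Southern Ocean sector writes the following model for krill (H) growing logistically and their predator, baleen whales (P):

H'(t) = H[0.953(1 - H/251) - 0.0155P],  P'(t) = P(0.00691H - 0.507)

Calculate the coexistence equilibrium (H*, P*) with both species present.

H* ≈ 73.4, P* ≈ 43.5

From dP/dt = 0 with P > 0: 0.00691H* = 0.507, so H* = 73.4.
Substitute into dH/dt = 0: 0.953(1 - 73.4/251) = 0.0155P*.
The bracket is 0.708, giving P* = 0.674/0.0155 = 43.5.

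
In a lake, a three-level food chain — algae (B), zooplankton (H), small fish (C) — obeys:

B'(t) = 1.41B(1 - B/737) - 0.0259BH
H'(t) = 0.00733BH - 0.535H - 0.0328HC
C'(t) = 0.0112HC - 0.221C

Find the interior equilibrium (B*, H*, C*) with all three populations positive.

From dC/dt = 0: 0.0112H* = 0.221, so H* = 19.7.
From dB/dt = 0: 1.41(1 - B*/737) = 0.0259·19.7, giving B* = 737·(1 - 0.362) = 470.
From dH/dt = 0: 0.00733·470 - 0.535 = 0.0328C*, so C* = 2.91/0.0328 = 88.7.

B* ≈ 470, H* ≈ 19.7, C* ≈ 88.7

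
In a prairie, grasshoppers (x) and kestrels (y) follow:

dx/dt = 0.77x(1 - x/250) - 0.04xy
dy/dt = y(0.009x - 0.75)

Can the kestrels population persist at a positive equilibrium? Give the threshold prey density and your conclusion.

The predator equation gives dy/dt > 0 only when x > 0.75/0.009 = 83.3.
Without the predator, x → K = 250. Since 250 > 83.3, the predator can invade and persist.

Threshold x = 83.3; K > 83.3, so yes, the predator persists.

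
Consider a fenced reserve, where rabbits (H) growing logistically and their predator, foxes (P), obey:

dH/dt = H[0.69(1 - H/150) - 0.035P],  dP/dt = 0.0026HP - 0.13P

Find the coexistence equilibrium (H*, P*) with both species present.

H* ≈ 50, P* ≈ 13.1

From dP/dt = 0 with P > 0: 0.0026H* = 0.13, so H* = 50.
Substitute into dH/dt = 0: 0.69(1 - 50/150) = 0.035P*.
The bracket is 0.667, giving P* = 0.46/0.035 = 13.1.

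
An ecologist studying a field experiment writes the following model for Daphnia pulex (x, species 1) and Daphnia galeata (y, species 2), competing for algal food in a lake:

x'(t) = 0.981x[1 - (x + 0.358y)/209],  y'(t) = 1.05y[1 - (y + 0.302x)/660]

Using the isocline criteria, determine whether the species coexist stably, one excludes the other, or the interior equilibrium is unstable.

species 2 excludes species 1

Compare the nullcline intercepts: K1/α12 = 209/0.358 = 584 < K2 = 660; K2/α21 = 660/0.302 = 2190 > K1 = 209.
Since the inequalities point opposite ways, species 2 can invade but species 1 cannot.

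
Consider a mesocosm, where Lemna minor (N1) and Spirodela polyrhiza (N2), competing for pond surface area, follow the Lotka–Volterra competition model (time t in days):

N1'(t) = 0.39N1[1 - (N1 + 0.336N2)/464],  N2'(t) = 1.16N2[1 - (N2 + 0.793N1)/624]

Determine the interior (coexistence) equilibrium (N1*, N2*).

Setting both brackets to zero gives the nullclines N1 + 0.336N2 = 464 and 0.793N1 + N2 = 624.
Substituting N2 = 624 - 0.793N1 into the first: N1(1 - 0.336·0.793) = 464 - 0.336·624.
So N1* = 254/0.734 = 347, and then N2* = 624 - 0.793·347 = 349.

N1* ≈ 347, N2* ≈ 349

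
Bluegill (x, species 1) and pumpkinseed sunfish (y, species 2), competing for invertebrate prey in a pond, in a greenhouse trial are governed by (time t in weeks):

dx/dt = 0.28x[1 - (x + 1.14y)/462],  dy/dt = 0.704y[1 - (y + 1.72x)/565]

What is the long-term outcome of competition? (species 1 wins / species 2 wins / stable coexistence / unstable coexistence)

unstable coexistence (outcome depends on initial conditions)

Compare the nullcline intercepts: K1/α12 = 462/1.14 = 405 < K2 = 565; K2/α21 = 565/1.72 = 328 < K1 = 462.
Since both are reversed, neither can invade when rare; the interior point is a saddle.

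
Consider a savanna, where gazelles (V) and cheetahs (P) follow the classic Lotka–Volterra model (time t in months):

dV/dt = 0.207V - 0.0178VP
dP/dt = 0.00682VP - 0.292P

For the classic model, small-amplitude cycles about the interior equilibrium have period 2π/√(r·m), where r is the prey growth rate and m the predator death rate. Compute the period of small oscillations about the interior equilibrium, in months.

T ≈ 25.6 months

Here r = 0.207 and m = 0.292, so r·m = 0.0604.
ω = √0.0604 = 0.246 per month, hence T = 2π/ω ≈ 25.6 months.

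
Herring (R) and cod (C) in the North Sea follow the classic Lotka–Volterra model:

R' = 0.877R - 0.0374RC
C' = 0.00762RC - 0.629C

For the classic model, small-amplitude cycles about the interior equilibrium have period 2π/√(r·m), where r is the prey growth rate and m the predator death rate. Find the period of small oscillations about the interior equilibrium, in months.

Here r = 0.877 and m = 0.629, so r·m = 0.552.
ω = √0.552 = 0.743 per month, hence T = 2π/ω ≈ 8.46 months.

T ≈ 8.46 months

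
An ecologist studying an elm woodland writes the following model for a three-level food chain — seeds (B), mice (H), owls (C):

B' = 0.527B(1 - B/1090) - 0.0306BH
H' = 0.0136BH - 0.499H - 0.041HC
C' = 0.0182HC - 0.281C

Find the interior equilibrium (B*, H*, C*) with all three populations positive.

From dC/dt = 0: 0.0182H* = 0.281, so H* = 15.4.
From dB/dt = 0: 0.527(1 - B*/1090) = 0.0306·15.4, giving B* = 1090·(1 - 0.896) = 113.
From dH/dt = 0: 0.0136·113 - 0.499 = 0.041C*, so C* = 1.04/0.041 = 25.3.

B* ≈ 113, H* ≈ 15.4, C* ≈ 25.3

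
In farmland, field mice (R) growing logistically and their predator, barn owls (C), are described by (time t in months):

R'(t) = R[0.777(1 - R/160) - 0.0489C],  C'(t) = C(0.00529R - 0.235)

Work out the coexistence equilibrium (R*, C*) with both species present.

R* ≈ 44.4, C* ≈ 11.5

From dC/dt = 0 with C > 0: 0.00529R* = 0.235, so R* = 44.4.
Substitute into dR/dt = 0: 0.777(1 - 44.4/160) = 0.0489C*.
The bracket is 0.722, giving C* = 0.561/0.0489 = 11.5.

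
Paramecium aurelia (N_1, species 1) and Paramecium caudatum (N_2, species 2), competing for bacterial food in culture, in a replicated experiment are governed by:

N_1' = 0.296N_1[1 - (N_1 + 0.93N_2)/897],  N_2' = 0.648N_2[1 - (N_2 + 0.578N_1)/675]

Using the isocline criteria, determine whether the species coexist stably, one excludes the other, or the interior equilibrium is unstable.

Compare the nullcline intercepts: K1/α12 = 897/0.93 = 965 > K2 = 675; K2/α21 = 675/0.578 = 1170 > K1 = 897.
Since both inequalities hold, each species can invade when rare, so the interior equilibrium is stable.

stable coexistence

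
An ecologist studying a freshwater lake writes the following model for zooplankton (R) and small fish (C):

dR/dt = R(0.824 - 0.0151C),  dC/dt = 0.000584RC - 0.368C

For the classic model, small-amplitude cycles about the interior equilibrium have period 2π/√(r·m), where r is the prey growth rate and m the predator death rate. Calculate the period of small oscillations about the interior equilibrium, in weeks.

Here r = 0.824 and m = 0.368, so r·m = 0.303.
ω = √0.303 = 0.551 per week, hence T = 2π/ω ≈ 11.4 weeks.

T ≈ 11.4 weeks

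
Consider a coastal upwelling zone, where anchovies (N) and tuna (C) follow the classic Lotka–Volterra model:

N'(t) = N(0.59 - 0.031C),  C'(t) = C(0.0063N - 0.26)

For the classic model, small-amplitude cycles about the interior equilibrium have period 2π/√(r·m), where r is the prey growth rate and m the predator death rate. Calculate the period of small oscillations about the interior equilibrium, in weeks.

Here r = 0.59 and m = 0.26, so r·m = 0.153.
ω = √0.153 = 0.392 per week, hence T = 2π/ω ≈ 16 weeks.

T ≈ 16 weeks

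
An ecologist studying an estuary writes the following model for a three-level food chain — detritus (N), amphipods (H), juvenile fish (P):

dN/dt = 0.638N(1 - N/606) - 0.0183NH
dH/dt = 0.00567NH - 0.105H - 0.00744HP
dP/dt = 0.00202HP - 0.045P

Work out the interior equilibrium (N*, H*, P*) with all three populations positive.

From dP/dt = 0: 0.00202H* = 0.045, so H* = 22.3.
From dN/dt = 0: 0.638(1 - N*/606) = 0.0183·22.3, giving N* = 606·(1 - 0.639) = 219.
From dH/dt = 0: 0.00567·219 - 0.105 = 0.00744P*, so P* = 1.14/0.00744 = 153.

N* ≈ 219, H* ≈ 22.3, P* ≈ 153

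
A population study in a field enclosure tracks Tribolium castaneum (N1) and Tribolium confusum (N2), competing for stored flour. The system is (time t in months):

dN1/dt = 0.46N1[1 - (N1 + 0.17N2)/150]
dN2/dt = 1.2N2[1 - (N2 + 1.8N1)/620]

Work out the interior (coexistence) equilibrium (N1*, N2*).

N1* ≈ 64.3, N2* ≈ 504

Setting both brackets to zero gives the nullclines N1 + 0.17N2 = 150 and 1.8N1 + N2 = 620.
Substituting N2 = 620 - 1.8N1 into the first: N1(1 - 0.17·1.8) = 150 - 0.17·620.
So N1* = 44.6/0.694 = 64.3, and then N2* = 620 - 1.8·64.3 = 504.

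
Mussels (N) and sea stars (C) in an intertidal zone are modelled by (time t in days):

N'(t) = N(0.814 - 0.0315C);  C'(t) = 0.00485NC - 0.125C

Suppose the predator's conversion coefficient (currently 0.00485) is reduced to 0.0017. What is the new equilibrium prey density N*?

N* ≈ 73.5

At the interior fixed point, setting dC/dt = 0 with C > 0 fixes N* = (predator death rate)/(NC coefficient) — independent of the other coefficients.
With the change, N* = 0.125/0.0017 = 73.5; it rises from 25.8.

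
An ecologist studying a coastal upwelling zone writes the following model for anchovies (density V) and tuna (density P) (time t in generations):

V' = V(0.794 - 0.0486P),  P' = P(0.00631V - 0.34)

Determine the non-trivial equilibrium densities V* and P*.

V* ≈ 53.9, P* ≈ 16.3

Set dP/dt = 0 with P > 0: 0.00631V - 0.34 = 0, so V* = 0.34/0.00631 = 53.9.
Set dV/dt = 0 with V > 0: 0.794 - 0.0486P = 0, so P* = 0.794/0.0486 = 16.3.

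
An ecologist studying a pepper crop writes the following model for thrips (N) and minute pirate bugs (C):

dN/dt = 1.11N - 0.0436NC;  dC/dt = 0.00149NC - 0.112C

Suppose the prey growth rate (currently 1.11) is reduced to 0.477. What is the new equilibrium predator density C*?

C* ≈ 10.9

At the interior fixed point, setting dN/dt = 0 with N > 0 fixes C* = (prey growth rate)/(NC coefficient) — independent of the other coefficients.
With the change, C* = 0.477/0.0436 = 10.9; it falls from 25.5.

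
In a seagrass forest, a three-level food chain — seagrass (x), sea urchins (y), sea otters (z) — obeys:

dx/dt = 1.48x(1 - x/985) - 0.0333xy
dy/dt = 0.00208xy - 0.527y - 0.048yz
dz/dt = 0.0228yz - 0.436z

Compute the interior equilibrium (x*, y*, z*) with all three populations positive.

x* ≈ 561, y* ≈ 19.1, z* ≈ 13.3

From dz/dt = 0: 0.0228y* = 0.436, so y* = 19.1.
From dx/dt = 0: 1.48(1 - x*/985) = 0.0333·19.1, giving x* = 985·(1 - 0.43) = 561.
From dy/dt = 0: 0.00208·561 - 0.527 = 0.048z*, so z* = 0.64/0.048 = 13.3.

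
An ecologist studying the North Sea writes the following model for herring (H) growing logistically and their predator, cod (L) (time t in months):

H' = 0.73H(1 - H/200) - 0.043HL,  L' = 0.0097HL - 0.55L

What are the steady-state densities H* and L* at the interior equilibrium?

From dL/dt = 0 with L > 0: 0.0097H* = 0.55, so H* = 56.7.
Substitute into dH/dt = 0: 0.73(1 - 56.7/200) = 0.043L*.
The bracket is 0.716, giving L* = 0.523/0.043 = 12.2.

H* ≈ 56.7, L* ≈ 12.2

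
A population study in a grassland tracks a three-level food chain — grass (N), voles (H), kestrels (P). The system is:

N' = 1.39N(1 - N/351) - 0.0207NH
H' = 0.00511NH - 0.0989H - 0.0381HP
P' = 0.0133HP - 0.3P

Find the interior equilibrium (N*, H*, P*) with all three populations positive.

N* ≈ 233, H* ≈ 22.6, P* ≈ 28.7

From dP/dt = 0: 0.0133H* = 0.3, so H* = 22.6.
From dN/dt = 0: 1.39(1 - N*/351) = 0.0207·22.6, giving N* = 351·(1 - 0.336) = 233.
From dH/dt = 0: 0.00511·233 - 0.0989 = 0.0381P*, so P* = 1.09/0.0381 = 28.7.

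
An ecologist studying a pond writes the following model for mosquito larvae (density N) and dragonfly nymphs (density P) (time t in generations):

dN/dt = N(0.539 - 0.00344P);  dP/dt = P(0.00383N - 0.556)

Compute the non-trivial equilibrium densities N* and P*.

N* ≈ 145, P* ≈ 157

Set dP/dt = 0 with P > 0: 0.00383N - 0.556 = 0, so N* = 0.556/0.00383 = 145.
Set dN/dt = 0 with N > 0: 0.539 - 0.00344P = 0, so P* = 0.539/0.00344 = 157.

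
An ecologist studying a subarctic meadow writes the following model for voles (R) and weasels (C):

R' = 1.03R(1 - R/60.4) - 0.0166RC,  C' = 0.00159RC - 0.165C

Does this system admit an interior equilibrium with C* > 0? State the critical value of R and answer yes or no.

Threshold R = 104; K < 104, so no, the predator goes extinct.

The predator equation gives dC/dt > 0 only when R > 0.165/0.00159 = 104.
Without the predator, R → K = 60.4. Since 60.4 < 104, the predator cannot invade.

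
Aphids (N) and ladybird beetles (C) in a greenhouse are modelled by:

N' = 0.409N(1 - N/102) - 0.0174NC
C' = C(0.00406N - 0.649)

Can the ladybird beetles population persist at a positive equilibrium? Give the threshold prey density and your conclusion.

The predator equation gives dC/dt > 0 only when N > 0.649/0.00406 = 160.
Without the predator, N → K = 102. Since 102 < 160, the predator cannot invade.

Threshold N = 160; K < 160, so no, the predator goes extinct.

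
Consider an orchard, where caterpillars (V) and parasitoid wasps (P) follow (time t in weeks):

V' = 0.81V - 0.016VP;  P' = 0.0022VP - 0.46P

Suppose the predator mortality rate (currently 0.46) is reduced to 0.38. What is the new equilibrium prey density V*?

V* ≈ 173

At the interior fixed point, setting dP/dt = 0 with P > 0 fixes V* = (predator death rate)/(VP coefficient) — independent of the other coefficients.
With the change, V* = 0.38/0.0022 = 173; it falls from 209.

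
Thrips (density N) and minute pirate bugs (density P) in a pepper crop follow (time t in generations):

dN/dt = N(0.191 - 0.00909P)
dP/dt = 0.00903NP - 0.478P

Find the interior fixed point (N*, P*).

N* ≈ 52.9, P* ≈ 21

Set dP/dt = 0 with P > 0: 0.00903N - 0.478 = 0, so N* = 0.478/0.00903 = 52.9.
Set dN/dt = 0 with N > 0: 0.191 - 0.00909P = 0, so P* = 0.191/0.00909 = 21.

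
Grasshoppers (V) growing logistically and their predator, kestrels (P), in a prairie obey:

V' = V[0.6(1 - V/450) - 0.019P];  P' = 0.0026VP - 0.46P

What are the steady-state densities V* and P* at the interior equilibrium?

From dP/dt = 0 with P > 0: 0.0026V* = 0.46, so V* = 177.
Substitute into dV/dt = 0: 0.6(1 - 177/450) = 0.019P*.
The bracket is 0.607, giving P* = 0.364/0.019 = 19.2.

V* ≈ 177, P* ≈ 19.2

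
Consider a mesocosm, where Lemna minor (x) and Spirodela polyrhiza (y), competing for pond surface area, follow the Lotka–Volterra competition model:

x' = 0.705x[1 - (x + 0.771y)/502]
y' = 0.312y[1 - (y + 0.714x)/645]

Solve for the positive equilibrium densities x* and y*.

Setting both brackets to zero gives the nullclines x + 0.771y = 502 and 0.714x + y = 645.
Substituting y = 645 - 0.714x into the first: x(1 - 0.771·0.714) = 502 - 0.771·645.
So x* = 4.7/0.45 = 10.5, and then y* = 645 - 0.714·10.5 = 638.

x* ≈ 10.5, y* ≈ 638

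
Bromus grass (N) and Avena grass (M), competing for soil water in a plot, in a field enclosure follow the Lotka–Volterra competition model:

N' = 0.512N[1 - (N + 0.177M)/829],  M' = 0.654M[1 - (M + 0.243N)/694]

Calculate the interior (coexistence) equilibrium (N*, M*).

N* ≈ 738, M* ≈ 515

Setting both brackets to zero gives the nullclines N + 0.177M = 829 and 0.243N + M = 694.
Substituting M = 694 - 0.243N into the first: N(1 - 0.177·0.243) = 829 - 0.177·694.
So N* = 706/0.957 = 738, and then M* = 694 - 0.243·738 = 515.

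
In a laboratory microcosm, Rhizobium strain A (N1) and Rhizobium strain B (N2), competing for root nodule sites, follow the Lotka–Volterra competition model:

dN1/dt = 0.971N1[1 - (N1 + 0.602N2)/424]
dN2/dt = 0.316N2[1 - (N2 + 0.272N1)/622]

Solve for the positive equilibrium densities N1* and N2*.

N1* ≈ 59.3, N2* ≈ 606

Setting both brackets to zero gives the nullclines N1 + 0.602N2 = 424 and 0.272N1 + N2 = 622.
Substituting N2 = 622 - 0.272N1 into the first: N1(1 - 0.602·0.272) = 424 - 0.602·622.
So N1* = 49.6/0.836 = 59.3, and then N2* = 622 - 0.272·59.3 = 606.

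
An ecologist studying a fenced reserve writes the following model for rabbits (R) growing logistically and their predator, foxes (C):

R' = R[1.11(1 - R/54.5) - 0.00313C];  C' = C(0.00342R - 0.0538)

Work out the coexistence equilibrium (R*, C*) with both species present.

R* ≈ 15.7, C* ≈ 252

From dC/dt = 0 with C > 0: 0.00342R* = 0.0538, so R* = 15.7.
Substitute into dR/dt = 0: 1.11(1 - 15.7/54.5) = 0.00313C*.
The bracket is 0.711, giving C* = 0.79/0.00313 = 252.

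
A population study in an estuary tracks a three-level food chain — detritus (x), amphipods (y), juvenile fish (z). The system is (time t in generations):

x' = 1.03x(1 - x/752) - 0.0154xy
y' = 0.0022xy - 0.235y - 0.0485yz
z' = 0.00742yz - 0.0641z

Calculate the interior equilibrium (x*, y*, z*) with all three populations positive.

x* ≈ 655, y* ≈ 8.64, z* ≈ 24.9

From dz/dt = 0: 0.00742y* = 0.0641, so y* = 8.64.
From dx/dt = 0: 1.03(1 - x*/752) = 0.0154·8.64, giving x* = 752·(1 - 0.129) = 655.
From dy/dt = 0: 0.0022·655 - 0.235 = 0.0485z*, so z* = 1.21/0.0485 = 24.9.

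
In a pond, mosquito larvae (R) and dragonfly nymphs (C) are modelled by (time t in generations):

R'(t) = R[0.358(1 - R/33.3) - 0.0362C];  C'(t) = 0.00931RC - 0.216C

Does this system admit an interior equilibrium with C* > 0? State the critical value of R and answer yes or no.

Threshold R = 23.2; K > 23.2, so yes, the predator persists.

The predator equation gives dC/dt > 0 only when R > 0.216/0.00931 = 23.2.
Without the predator, R → K = 33.3. Since 33.3 > 23.2, the predator can invade and persist.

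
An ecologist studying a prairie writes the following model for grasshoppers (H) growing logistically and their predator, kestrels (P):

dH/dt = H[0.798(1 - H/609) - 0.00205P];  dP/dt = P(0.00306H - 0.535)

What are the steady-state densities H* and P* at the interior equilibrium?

H* ≈ 175, P* ≈ 278

From dP/dt = 0 with P > 0: 0.00306H* = 0.535, so H* = 175.
Substitute into dH/dt = 0: 0.798(1 - 175/609) = 0.00205P*.
The bracket is 0.713, giving P* = 0.569/0.00205 = 278.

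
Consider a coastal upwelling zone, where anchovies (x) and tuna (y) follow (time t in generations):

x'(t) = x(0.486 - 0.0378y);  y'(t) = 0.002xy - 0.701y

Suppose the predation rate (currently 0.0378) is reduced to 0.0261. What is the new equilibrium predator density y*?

At the interior fixed point, setting dx/dt = 0 with x > 0 fixes y* = (prey growth rate)/(xy coefficient) — independent of the other coefficients.
With the change, y* = 0.486/0.0261 = 18.6; it rises from 12.9.

y* ≈ 18.6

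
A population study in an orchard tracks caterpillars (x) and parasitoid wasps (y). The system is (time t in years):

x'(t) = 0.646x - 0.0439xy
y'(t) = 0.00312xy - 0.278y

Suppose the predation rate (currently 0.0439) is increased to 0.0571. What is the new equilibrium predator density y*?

At the interior fixed point, setting dx/dt = 0 with x > 0 fixes y* = (prey growth rate)/(xy coefficient) — independent of the other coefficients.
With the change, y* = 0.646/0.0571 = 11.3; it falls from 14.7.

y* ≈ 11.3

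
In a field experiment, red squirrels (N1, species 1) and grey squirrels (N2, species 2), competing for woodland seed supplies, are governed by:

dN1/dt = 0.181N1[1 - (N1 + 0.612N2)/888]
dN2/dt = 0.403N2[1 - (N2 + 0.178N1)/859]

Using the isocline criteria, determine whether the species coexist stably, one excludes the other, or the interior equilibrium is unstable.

stable coexistence

Compare the nullcline intercepts: K1/α12 = 888/0.612 = 1450 > K2 = 859; K2/α21 = 859/0.178 = 4830 > K1 = 888.
Since both inequalities hold, each species can invade when rare, so the interior equilibrium is stable.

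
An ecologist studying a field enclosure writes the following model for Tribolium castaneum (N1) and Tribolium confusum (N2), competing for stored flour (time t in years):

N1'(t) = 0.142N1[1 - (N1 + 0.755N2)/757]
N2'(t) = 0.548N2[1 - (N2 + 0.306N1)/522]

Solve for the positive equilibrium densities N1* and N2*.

N1* ≈ 472, N2* ≈ 378

Setting both brackets to zero gives the nullclines N1 + 0.755N2 = 757 and 0.306N1 + N2 = 522.
Substituting N2 = 522 - 0.306N1 into the first: N1(1 - 0.755·0.306) = 757 - 0.755·522.
So N1* = 363/0.769 = 472, and then N2* = 522 - 0.306·472 = 378.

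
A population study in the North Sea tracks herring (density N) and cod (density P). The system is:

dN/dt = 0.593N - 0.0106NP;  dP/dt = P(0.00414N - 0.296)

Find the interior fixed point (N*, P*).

N* ≈ 71.5, P* ≈ 55.9

Set dP/dt = 0 with P > 0: 0.00414N - 0.296 = 0, so N* = 0.296/0.00414 = 71.5.
Set dN/dt = 0 with N > 0: 0.593 - 0.0106P = 0, so P* = 0.593/0.0106 = 55.9.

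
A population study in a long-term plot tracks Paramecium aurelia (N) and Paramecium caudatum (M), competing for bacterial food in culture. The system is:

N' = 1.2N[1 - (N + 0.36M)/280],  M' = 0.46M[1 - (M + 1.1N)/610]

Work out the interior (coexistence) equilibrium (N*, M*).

Setting both brackets to zero gives the nullclines N + 0.36M = 280 and 1.1N + M = 610.
Substituting M = 610 - 1.1N into the first: N(1 - 0.36·1.1) = 280 - 0.36·610.
So N* = 60.4/0.604 = 100, and then M* = 610 - 1.1·100 = 500.

N* ≈ 100, M* ≈ 500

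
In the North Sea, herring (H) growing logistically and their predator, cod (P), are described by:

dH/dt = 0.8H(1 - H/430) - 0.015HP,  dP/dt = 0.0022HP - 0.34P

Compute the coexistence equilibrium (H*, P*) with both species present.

From dP/dt = 0 with P > 0: 0.0022H* = 0.34, so H* = 155.
Substitute into dH/dt = 0: 0.8(1 - 155/430) = 0.015P*.
The bracket is 0.641, giving P* = 0.512/0.015 = 34.2.

H* ≈ 155, P* ≈ 34.2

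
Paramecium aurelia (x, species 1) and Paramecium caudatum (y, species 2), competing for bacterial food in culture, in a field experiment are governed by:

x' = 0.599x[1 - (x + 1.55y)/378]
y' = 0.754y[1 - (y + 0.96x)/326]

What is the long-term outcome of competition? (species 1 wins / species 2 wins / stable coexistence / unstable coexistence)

unstable coexistence (outcome depends on initial conditions)

Compare the nullcline intercepts: K1/α12 = 378/1.55 = 244 < K2 = 326; K2/α21 = 326/0.96 = 340 < K1 = 378.
Since both are reversed, neither can invade when rare; the interior point is a saddle.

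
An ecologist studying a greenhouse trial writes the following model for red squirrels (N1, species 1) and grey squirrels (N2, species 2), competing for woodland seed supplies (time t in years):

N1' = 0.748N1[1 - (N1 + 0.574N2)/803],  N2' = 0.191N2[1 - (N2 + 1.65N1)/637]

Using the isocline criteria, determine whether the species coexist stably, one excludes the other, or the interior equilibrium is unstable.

Compare the nullcline intercepts: K1/α12 = 803/0.574 = 1400 > K2 = 637; K2/α21 = 637/1.65 = 386 < K1 = 803.
Since the inequalities point opposite ways, species 1 can invade but species 2 cannot.

species 1 excludes species 2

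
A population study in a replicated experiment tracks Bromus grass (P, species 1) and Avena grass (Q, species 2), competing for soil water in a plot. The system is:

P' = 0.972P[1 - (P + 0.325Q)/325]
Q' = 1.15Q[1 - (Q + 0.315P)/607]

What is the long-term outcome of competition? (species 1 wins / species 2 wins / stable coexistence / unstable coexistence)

stable coexistence

Compare the nullcline intercepts: K1/α12 = 325/0.325 = 1000 > K2 = 607; K2/α21 = 607/0.315 = 1930 > K1 = 325.
Since both inequalities hold, each species can invade when rare, so the interior equilibrium is stable.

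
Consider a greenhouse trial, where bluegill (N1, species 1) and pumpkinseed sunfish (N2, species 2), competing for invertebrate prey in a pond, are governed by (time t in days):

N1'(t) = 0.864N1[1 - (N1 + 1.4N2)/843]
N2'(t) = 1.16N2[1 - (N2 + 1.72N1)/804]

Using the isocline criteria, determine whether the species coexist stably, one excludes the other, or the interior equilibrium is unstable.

Compare the nullcline intercepts: K1/α12 = 843/1.4 = 602 < K2 = 804; K2/α21 = 804/1.72 = 467 < K1 = 843.
Since both are reversed, neither can invade when rare; the interior point is a saddle.

unstable coexistence (outcome depends on initial conditions)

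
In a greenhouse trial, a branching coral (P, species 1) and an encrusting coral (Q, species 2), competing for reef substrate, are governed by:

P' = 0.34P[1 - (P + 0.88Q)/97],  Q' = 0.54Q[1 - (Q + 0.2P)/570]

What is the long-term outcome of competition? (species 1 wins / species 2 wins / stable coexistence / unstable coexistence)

Compare the nullcline intercepts: K1/α12 = 97/0.88 = 110 < K2 = 570; K2/α21 = 570/0.2 = 2850 > K1 = 97.
Since the inequalities point opposite ways, species 2 can invade but species 1 cannot.

species 2 excludes species 1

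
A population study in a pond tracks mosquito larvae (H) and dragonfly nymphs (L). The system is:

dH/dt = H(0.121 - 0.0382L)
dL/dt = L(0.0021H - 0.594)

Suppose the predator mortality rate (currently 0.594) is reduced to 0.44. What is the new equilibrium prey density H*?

H* ≈ 210

At the interior fixed point, setting dL/dt = 0 with L > 0 fixes H* = (predator death rate)/(HL coefficient) — independent of the other coefficients.
With the change, H* = 0.44/0.0021 = 210; it falls from 283.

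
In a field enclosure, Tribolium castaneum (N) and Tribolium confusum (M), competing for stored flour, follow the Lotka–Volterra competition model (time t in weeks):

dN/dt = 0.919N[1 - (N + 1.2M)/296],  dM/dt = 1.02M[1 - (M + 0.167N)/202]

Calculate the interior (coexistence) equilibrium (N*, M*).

N* ≈ 67, M* ≈ 191

Setting both brackets to zero gives the nullclines N + 1.2M = 296 and 0.167N + M = 202.
Substituting M = 202 - 0.167N into the first: N(1 - 1.2·0.167) = 296 - 1.2·202.
So N* = 53.6/0.8 = 67, and then M* = 202 - 0.167·67 = 191.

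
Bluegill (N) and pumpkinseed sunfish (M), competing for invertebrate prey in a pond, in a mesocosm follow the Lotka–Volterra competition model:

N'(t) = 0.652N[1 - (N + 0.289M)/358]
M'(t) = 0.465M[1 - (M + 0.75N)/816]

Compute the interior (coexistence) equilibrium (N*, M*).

Setting both brackets to zero gives the nullclines N + 0.289M = 358 and 0.75N + M = 816.
Substituting M = 816 - 0.75N into the first: N(1 - 0.289·0.75) = 358 - 0.289·816.
So N* = 122/0.783 = 156, and then M* = 816 - 0.75·156 = 699.

N* ≈ 156, M* ≈ 699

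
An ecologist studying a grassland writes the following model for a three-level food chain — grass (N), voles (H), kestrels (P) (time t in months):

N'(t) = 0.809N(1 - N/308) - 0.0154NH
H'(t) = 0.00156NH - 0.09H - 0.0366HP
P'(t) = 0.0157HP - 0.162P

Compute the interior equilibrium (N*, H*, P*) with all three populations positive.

From dP/dt = 0: 0.0157H* = 0.162, so H* = 10.3.
From dN/dt = 0: 0.809(1 - N*/308) = 0.0154·10.3, giving N* = 308·(1 - 0.196) = 248.
From dH/dt = 0: 0.00156·248 - 0.09 = 0.0366P*, so P* = 0.296/0.0366 = 8.09.

N* ≈ 248, H* ≈ 10.3, P* ≈ 8.09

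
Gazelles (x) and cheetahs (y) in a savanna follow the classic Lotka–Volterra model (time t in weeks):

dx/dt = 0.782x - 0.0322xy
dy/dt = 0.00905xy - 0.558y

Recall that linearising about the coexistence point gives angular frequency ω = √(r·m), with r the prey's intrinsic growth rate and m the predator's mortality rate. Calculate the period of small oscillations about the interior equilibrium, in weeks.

T ≈ 9.51 weeks

Here r = 0.782 and m = 0.558, so r·m = 0.436.
ω = √0.436 = 0.661 per week, hence T = 2π/ω ≈ 9.51 weeks.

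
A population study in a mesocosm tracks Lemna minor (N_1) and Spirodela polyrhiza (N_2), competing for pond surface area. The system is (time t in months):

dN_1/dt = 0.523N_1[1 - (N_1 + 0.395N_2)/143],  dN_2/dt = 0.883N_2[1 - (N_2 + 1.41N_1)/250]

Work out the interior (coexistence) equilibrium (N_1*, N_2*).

N_1* ≈ 99.9, N_2* ≈ 109

Setting both brackets to zero gives the nullclines N_1 + 0.395N_2 = 143 and 1.41N_1 + N_2 = 250.
Substituting N_2 = 250 - 1.41N_1 into the first: N_1(1 - 0.395·1.41) = 143 - 0.395·250.
So N_1* = 44.2/0.443 = 99.9, and then N_2* = 250 - 1.41·99.9 = 109.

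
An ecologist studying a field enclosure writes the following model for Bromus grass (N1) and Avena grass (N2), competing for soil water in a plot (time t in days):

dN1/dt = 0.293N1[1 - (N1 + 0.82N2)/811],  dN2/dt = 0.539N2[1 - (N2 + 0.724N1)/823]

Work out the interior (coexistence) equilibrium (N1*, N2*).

Setting both brackets to zero gives the nullclines N1 + 0.82N2 = 811 and 0.724N1 + N2 = 823.
Substituting N2 = 823 - 0.724N1 into the first: N1(1 - 0.82·0.724) = 811 - 0.82·823.
So N1* = 136/0.406 = 335, and then N2* = 823 - 0.724·335 = 580.

N1* ≈ 335, N2* ≈ 580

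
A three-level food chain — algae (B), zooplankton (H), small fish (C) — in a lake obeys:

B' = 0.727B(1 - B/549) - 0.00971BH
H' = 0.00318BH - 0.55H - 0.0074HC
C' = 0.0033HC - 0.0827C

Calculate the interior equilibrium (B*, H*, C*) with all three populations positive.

From dC/dt = 0: 0.0033H* = 0.0827, so H* = 25.1.
From dB/dt = 0: 0.727(1 - B*/549) = 0.00971·25.1, giving B* = 549·(1 - 0.335) = 365.
From dH/dt = 0: 0.00318·365 - 0.55 = 0.0074C*, so C* = 0.611/0.0074 = 82.6.

B* ≈ 365, H* ≈ 25.1, C* ≈ 82.6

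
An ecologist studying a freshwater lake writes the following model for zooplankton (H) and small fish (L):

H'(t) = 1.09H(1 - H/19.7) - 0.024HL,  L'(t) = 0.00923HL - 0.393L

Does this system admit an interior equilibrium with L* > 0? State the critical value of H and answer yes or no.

The predator equation gives dL/dt > 0 only when H > 0.393/0.00923 = 42.6.
Without the predator, H → K = 19.7. Since 19.7 < 42.6, the predator cannot invade.

Threshold H = 42.6; K < 42.6, so no, the predator goes extinct.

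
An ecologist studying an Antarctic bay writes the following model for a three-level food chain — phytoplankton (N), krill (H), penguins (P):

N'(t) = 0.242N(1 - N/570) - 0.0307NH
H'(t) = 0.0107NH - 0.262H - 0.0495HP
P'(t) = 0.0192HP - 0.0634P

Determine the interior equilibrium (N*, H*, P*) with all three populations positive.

From dP/dt = 0: 0.0192H* = 0.0634, so H* = 3.3.
From dN/dt = 0: 0.242(1 - N*/570) = 0.0307·3.3, giving N* = 570·(1 - 0.419) = 331.
From dH/dt = 0: 0.0107·331 - 0.262 = 0.0495P*, so P* = 3.28/0.0495 = 66.3.

N* ≈ 331, H* ≈ 3.3, P* ≈ 66.3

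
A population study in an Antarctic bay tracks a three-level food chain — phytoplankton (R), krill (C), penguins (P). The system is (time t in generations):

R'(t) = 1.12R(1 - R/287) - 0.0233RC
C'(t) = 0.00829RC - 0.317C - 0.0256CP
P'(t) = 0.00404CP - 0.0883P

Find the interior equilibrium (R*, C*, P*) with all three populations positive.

From dP/dt = 0: 0.00404C* = 0.0883, so C* = 21.9.
From dR/dt = 0: 1.12(1 - R*/287) = 0.0233·21.9, giving R* = 287·(1 - 0.455) = 157.
From dC/dt = 0: 0.00829·157 - 0.317 = 0.0256P*, so P* = 0.98/0.0256 = 38.3.

R* ≈ 157, C* ≈ 21.9, P* ≈ 38.3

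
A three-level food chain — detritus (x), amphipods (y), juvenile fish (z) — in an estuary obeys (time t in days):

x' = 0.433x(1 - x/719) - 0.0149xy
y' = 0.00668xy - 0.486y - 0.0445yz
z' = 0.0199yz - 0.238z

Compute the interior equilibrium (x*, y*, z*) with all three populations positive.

x* ≈ 423, y* ≈ 12, z* ≈ 52.6

From dz/dt = 0: 0.0199y* = 0.238, so y* = 12.
From dx/dt = 0: 0.433(1 - x*/719) = 0.0149·12, giving x* = 719·(1 - 0.412) = 423.
From dy/dt = 0: 0.00668·423 - 0.486 = 0.0445z*, so z* = 2.34/0.0445 = 52.6.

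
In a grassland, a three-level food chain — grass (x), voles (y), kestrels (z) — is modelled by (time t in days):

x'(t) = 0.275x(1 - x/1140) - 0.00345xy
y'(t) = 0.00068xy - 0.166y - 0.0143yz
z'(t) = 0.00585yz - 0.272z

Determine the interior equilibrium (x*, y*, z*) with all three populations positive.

From dz/dt = 0: 0.00585y* = 0.272, so y* = 46.5.
From dx/dt = 0: 0.275(1 - x*/1140) = 0.00345·46.5, giving x* = 1140·(1 - 0.583) = 475.
From dy/dt = 0: 0.00068·475 - 0.166 = 0.0143z*, so z* = 0.157/0.0143 = 11.

x* ≈ 475, y* ≈ 46.5, z* ≈ 11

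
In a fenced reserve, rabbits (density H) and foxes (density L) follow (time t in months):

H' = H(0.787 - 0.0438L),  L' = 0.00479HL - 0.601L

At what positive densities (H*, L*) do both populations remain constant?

H* ≈ 125, L* ≈ 18

Set dL/dt = 0 with L > 0: 0.00479H - 0.601 = 0, so H* = 0.601/0.00479 = 125.
Set dH/dt = 0 with H > 0: 0.787 - 0.0438L = 0, so L* = 0.787/0.0438 = 18.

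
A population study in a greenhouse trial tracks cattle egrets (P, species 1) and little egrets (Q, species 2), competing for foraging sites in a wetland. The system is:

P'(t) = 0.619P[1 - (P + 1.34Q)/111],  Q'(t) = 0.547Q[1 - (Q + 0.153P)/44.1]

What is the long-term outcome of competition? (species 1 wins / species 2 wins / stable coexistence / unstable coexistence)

Compare the nullcline intercepts: K1/α12 = 111/1.34 = 82.8 > K2 = 44.1; K2/α21 = 44.1/0.153 = 288 > K1 = 111.
Since both inequalities hold, each species can invade when rare, so the interior equilibrium is stable.

stable coexistence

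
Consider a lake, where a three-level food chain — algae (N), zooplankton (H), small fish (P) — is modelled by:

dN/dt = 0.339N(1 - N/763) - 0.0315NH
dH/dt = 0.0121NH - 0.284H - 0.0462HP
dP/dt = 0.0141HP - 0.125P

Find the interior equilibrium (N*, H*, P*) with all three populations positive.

N* ≈ 134, H* ≈ 8.87, P* ≈ 29.1

From dP/dt = 0: 0.0141H* = 0.125, so H* = 8.87.
From dN/dt = 0: 0.339(1 - N*/763) = 0.0315·8.87, giving N* = 763·(1 - 0.824) = 134.
From dH/dt = 0: 0.0121·134 - 0.284 = 0.0462P*, so P* = 1.34/0.0462 = 29.1.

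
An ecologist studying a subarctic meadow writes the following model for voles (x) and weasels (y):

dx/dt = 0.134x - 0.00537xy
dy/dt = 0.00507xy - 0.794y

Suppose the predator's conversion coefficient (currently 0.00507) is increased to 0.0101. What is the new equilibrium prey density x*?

At the interior fixed point, setting dy/dt = 0 with y > 0 fixes x* = (predator death rate)/(xy coefficient) — independent of the other coefficients.
With the change, x* = 0.794/0.0101 = 78.6; it falls from 157.

x* ≈ 78.6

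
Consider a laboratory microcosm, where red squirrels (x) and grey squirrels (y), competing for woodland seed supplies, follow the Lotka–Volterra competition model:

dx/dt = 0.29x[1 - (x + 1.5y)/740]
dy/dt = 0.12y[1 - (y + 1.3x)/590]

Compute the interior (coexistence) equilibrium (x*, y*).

x* ≈ 153, y* ≈ 392

Setting both brackets to zero gives the nullclines x + 1.5y = 740 and 1.3x + y = 590.
Substituting y = 590 - 1.3x into the first: x(1 - 1.5·1.3) = 740 - 1.5·590.
So x* = -145/-0.95 = 153, and then y* = 590 - 1.3·153 = 392.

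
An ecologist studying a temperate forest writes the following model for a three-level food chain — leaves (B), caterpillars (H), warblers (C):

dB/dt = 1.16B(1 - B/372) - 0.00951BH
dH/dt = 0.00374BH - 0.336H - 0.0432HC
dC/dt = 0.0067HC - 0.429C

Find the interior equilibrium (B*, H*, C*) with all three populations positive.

B* ≈ 177, H* ≈ 64, C* ≈ 7.52

From dC/dt = 0: 0.0067H* = 0.429, so H* = 64.
From dB/dt = 0: 1.16(1 - B*/372) = 0.00951·64, giving B* = 372·(1 - 0.525) = 177.
From dH/dt = 0: 0.00374·177 - 0.336 = 0.0432C*, so C* = 0.325/0.0432 = 7.52.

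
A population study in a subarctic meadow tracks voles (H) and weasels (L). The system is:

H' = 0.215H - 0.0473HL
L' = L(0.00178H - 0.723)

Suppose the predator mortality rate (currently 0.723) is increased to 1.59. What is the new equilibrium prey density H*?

H* ≈ 893

At the interior fixed point, setting dL/dt = 0 with L > 0 fixes H* = (predator death rate)/(HL coefficient) — independent of the other coefficients.
With the change, H* = 1.59/0.00178 = 893; it rises from 406.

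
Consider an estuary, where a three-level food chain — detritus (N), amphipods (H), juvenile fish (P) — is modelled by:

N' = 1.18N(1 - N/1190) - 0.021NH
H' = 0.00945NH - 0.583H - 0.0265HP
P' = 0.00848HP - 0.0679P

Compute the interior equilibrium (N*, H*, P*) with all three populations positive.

From dP/dt = 0: 0.00848H* = 0.0679, so H* = 8.01.
From dN/dt = 0: 1.18(1 - N*/1190) = 0.021·8.01, giving N* = 1190·(1 - 0.142) = 1020.
From dH/dt = 0: 0.00945·1020 - 0.583 = 0.0265P*, so P* = 9.06/0.0265 = 342.

N* ≈ 1020, H* ≈ 8.01, P* ≈ 342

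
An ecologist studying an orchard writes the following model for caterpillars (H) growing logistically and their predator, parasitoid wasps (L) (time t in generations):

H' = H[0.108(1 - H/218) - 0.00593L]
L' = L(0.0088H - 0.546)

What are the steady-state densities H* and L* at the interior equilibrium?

H* ≈ 62, L* ≈ 13

From dL/dt = 0 with L > 0: 0.0088H* = 0.546, so H* = 62.
Substitute into dH/dt = 0: 0.108(1 - 62/218) = 0.00593L*.
The bracket is 0.715, giving L* = 0.0773/0.00593 = 13.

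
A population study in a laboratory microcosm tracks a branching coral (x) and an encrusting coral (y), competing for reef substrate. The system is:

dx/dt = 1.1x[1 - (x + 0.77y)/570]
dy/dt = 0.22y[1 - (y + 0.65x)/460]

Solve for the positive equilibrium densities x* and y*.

Setting both brackets to zero gives the nullclines x + 0.77y = 570 and 0.65x + y = 460.
Substituting y = 460 - 0.65x into the first: x(1 - 0.77·0.65) = 570 - 0.77·460.
So x* = 216/0.499 = 432, and then y* = 460 - 0.65·432 = 179.

x* ≈ 432, y* ≈ 179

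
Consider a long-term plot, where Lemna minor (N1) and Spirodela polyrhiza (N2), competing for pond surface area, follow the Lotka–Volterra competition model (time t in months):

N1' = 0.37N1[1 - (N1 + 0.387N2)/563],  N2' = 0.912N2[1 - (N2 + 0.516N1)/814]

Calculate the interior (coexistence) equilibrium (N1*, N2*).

Setting both brackets to zero gives the nullclines N1 + 0.387N2 = 563 and 0.516N1 + N2 = 814.
Substituting N2 = 814 - 0.516N1 into the first: N1(1 - 0.387·0.516) = 563 - 0.387·814.
So N1* = 248/0.8 = 310, and then N2* = 814 - 0.516·310 = 654.

N1* ≈ 310, N2* ≈ 654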